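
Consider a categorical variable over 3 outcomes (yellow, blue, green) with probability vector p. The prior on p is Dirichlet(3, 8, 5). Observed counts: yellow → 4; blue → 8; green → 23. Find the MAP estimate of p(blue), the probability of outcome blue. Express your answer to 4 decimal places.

The posterior is Dirichlet(αᵢ + nᵢ) = Dirichlet(7, 16, 28).
For a Dirichlet(a₁,…,a_K) with all aᵢ > 1, the mode has j-th component (aⱼ − 1)/(Σaᵢ − K).
Here Σaᵢ = 51 and K = 3, so p(blue) = (16 − 1)/(51 − 3) = 15/48 ≈ 0.3125.

MAP estimate of p(blue) = 0.3125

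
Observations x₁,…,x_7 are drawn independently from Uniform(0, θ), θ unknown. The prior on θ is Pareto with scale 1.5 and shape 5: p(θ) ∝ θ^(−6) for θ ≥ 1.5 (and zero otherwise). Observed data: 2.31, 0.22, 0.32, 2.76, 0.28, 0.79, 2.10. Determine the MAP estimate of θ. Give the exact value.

The Uniform(0, θ) likelihood is θ^(−n) for θ ≥ max(xᵢ), zero otherwise. Here max(xᵢ) = 2.76.
Posterior ∝ θ^(−6) · θ^(−7) = θ^(−13) on θ ≥ max(1.5, 2.76) = 2.76.
This density is strictly decreasing in θ, so the posterior mode lies at the lower boundary of the support.

θ̂_MAP = 2.76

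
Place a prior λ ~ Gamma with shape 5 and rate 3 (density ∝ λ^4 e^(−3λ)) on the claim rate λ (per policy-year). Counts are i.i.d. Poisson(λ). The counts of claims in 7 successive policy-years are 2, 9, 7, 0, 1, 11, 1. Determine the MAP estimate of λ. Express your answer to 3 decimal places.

Σxᵢ = 2+9+7+0+1+11+1 = 31, with n = 7.
Posterior ∝ λ^4e^(−3λ) · λ^31e^(−7λ) = λ^35e^(−10λ), i.e. Gamma(shape=36, rate=10).
The mode of a Gamma(a, b) with a ≥ 1 (shape–rate) is (a−1)/b = 35/10 ≈ 3.500.

λ̂_MAP = 3.500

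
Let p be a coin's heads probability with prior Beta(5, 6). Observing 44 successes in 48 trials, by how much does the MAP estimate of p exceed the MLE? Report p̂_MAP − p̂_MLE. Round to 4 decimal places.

MAP − MLE = -0.0746

Posterior is Beta(49, 10); MAP = (49−1)/(59−2) = 48/57 ≈ 0.84211.
MLE ignores the prior: p̂_MLE = k/n = 44/48 ≈ 0.91667.
Difference = 48/57 − 44/48 = -17/228 ≈ -0.0746.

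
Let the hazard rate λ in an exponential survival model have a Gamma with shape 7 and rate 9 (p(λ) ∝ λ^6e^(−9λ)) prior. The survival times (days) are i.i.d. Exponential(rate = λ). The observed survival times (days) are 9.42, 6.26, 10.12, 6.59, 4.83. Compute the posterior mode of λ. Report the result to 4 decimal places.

The Exponential(rate=λ) likelihood is ∝ λ^n e^(−λΣtᵢ). Here n = 5 and Σtᵢ = 9.42 + 6.26 + 10.12 + 6.59 + 4.83 = 37.22.
Posterior ∝ λ^6e^(−9λ) · λ^5e^(−37.22λ) = λ^11e^(−46.22λ), i.e. Gamma(12, 46.22).
Mode = (a−1)/b = 11/46.22 ≈ 0.2380.

λ̂_MAP = 0.2380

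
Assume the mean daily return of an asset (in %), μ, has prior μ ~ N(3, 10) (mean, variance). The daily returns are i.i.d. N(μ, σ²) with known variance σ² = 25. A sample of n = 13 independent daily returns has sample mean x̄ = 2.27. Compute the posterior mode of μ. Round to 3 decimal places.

n = 13, x̄ = 2.27.
For a Normal prior and Normal likelihood with known variance, the posterior is Normal; its mode equals its mean, the precision-weighted average.
Prior precision 1/σ₀² = 1/10 = 0.1; data precision n/σ² = 13/25 = 0.52.
μ̂ = (0.1·3 + 0.52·2.27) / (0.1 + 0.52) = 1.4804/0.62 = 3701/1550 ≈ 2.388.

μ̂_MAP = 2.388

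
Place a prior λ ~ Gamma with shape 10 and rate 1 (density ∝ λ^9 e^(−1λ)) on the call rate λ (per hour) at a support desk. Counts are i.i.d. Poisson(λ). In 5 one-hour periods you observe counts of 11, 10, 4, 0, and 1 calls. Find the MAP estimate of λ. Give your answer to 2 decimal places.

λ̂_MAP = 5.83

Σxᵢ = 11+10+4+0+1 = 26, with n = 5.
Posterior ∝ λ^9e^(−1λ) · λ^26e^(−5λ) = λ^35e^(−6λ), i.e. Gamma(shape=36, rate=6).
The mode of a Gamma(a, b) with a ≥ 1 (shape–rate) is (a−1)/b = 35/6 ≈ 5.83.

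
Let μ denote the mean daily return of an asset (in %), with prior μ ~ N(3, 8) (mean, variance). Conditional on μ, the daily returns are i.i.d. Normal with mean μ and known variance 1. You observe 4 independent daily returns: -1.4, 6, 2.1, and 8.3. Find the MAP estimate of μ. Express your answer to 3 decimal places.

μ̂_MAP = 3.727

n = 4; x̄ = ((-1.4) + 6 + 2.1 + 8.3)/4 = 15/4 = 3.75.
For a Normal prior and Normal likelihood with known variance, the posterior is Normal; its mode equals its mean, the precision-weighted average.
Prior precision 1/σ₀² = 1/8 = 0.125; data precision n/σ² = 4/1 = 4.
μ̂ = (0.125·3 + 4·3.75) / (0.125 + 4) = 15.375/4.125 = 41/11 ≈ 3.727.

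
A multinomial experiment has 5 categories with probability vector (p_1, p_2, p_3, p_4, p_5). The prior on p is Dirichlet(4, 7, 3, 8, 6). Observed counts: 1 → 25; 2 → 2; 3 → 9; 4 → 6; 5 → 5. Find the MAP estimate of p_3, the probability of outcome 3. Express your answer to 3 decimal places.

MAP estimate: 0.157

The posterior is Dirichlet(αᵢ + nᵢ) = Dirichlet(29, 9, 12, 14, 11).
For a Dirichlet(a₁,…,a_K) with all aᵢ > 1, the mode has j-th component (aⱼ − 1)/(Σaᵢ − K).
Here Σaᵢ = 75 and K = 5, so p_3 = (12 − 1)/(75 − 5) = 11/70 ≈ 0.157.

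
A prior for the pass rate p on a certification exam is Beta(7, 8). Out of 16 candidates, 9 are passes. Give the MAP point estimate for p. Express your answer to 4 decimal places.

p̂_MAP = 0.5172

Prior: Beta(7, 8).
Data: 9 successes in 16 trials. The binomial likelihood contributes p^9(1−p)^7, so the posterior is Beta(7+9, 8+7) = Beta(16, 15).
For Beta(a, b) with a, b > 1 the mode is (a−1)/(a+b−2) = 15/29 ≈ 0.5172.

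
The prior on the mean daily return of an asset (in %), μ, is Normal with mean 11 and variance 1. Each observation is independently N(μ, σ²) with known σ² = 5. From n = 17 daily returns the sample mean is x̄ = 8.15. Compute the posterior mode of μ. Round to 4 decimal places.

n = 17, x̄ = 8.15.
For a Normal prior and Normal likelihood with known variance, the posterior is Normal; its mode equals its mean, the precision-weighted average.
Prior precision 1/σ₀² = 1/1 = 1; data precision n/σ² = 17/5 = 3.4.
μ̂ = (1·11 + 3.4·8.15) / (1 + 3.4) = 38.71/4.4 = 3871/440 ≈ 8.7977.

μ̂_MAP = 8.7977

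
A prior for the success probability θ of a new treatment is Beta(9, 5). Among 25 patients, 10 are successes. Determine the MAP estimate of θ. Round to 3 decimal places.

Prior: Beta(9, 5).
Data: 10 successes in 25 trials. The binomial likelihood contributes θ^10(1−θ)^15, so the posterior is Beta(9+10, 5+15) = Beta(19, 20).
For Beta(a, b) with a, b > 1 the mode is (a−1)/(a+b−2) = 18/37 ≈ 0.486.

θ̂_MAP = 0.486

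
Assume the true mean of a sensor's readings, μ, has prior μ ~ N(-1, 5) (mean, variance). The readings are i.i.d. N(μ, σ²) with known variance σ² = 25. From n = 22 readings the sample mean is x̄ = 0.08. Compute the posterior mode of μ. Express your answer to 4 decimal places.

μ̂_MAP = -0.1200

n = 22, x̄ = 0.08.
For a Normal prior and Normal likelihood with known variance, the posterior is Normal; its mode equals its mean, the precision-weighted average.
Prior precision 1/σ₀² = 1/5 = 0.2; data precision n/σ² = 22/25 = 0.88.
μ̂ = (0.2·(-1) + 0.88·0.08) / (0.2 + 0.88) = (-0.1296)/1.08 = -0.1200.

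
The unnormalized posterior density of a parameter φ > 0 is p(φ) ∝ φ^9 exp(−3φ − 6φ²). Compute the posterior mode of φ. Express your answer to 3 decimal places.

φ̂_MAP = 0.750

ℓ'(φ) = 9/φ − 3 − 12φ. Setting this to zero and multiplying by φ: 12φ² + 3φ − 9 = 0.
φ = (−3 + √(3² + 4·12·9)) / (2·12) = (−3 + √441) / 24 = (−3 + 21)/24 = 3/4.
ℓ''(φ) = −9/φ² − 12 < 0, confirming a maximum.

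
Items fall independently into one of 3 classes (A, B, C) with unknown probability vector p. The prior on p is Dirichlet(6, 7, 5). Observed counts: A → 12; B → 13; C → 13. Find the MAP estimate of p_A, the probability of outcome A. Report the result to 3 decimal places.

The posterior is Dirichlet(αᵢ + nᵢ) = Dirichlet(18, 20, 18).
For a Dirichlet(a₁,…,a_K) with all aᵢ > 1, the mode has j-th component (aⱼ − 1)/(Σaᵢ − K).
Here Σaᵢ = 56 and K = 3, so p_A = (18 − 1)/(56 − 3) = 17/53 ≈ 0.321.

MAP estimate of p_A = 0.321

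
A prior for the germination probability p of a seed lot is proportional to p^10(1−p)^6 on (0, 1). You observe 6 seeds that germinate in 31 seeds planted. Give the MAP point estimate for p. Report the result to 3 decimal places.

p̂_MAP = 0.340

The prior density ∝ p^10(1−p)^6 is the kernel of Beta(11, 7).
Data: 6 successes in 31 trials. The binomial likelihood contributes p^6(1−p)^25, so the posterior is Beta(11+6, 7+25) = Beta(17, 32).
For Beta(a, b) with a, b > 1 the mode is (a−1)/(a+b−2) = 16/47 ≈ 0.340.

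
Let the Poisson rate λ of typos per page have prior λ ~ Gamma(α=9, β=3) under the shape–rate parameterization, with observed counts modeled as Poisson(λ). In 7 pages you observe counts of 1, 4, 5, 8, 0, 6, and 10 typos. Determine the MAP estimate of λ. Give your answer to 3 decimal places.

λ̂_MAP = 4.200

Σxᵢ = 1+4+5+8+0+6+10 = 34, with n = 7.
Posterior ∝ λ^8e^(−3λ) · λ^34e^(−7λ) = λ^42e^(−10λ), i.e. Gamma(shape=43, rate=10).
The mode of a Gamma(a, b) with a ≥ 1 (shape–rate) is (a−1)/b = 42/10 ≈ 4.200.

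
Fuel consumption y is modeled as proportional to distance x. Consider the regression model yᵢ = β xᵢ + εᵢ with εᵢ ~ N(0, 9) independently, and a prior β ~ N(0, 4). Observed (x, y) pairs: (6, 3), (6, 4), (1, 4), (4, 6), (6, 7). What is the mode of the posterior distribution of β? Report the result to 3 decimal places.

β̂_MAP = 0.880

log p(β | y) = −Σ(yᵢ − βxᵢ)²/(2·9) − β²/(2·4) + const.
Setting the derivative to zero: Σxᵢ(yᵢ − βxᵢ)/9 − β/4 = 0, so β = Σxᵢyᵢ / (Σxᵢ² + σ²/τ²).
Σxᵢyᵢ = 6·3 + 6·4 + 1·4 + 4·6 + 6·7 = 112; Σxᵢ² = 125; σ²/τ² = 2.25.
β̂_MAP = 112 / (125 + 2.25) = 112/127.25 ≈ 0.880.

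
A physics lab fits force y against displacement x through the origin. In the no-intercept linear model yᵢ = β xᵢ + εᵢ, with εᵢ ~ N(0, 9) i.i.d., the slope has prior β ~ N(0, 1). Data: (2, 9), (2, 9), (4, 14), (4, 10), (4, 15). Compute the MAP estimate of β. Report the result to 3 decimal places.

β̂_MAP = 2.954

log p(β | y) = −Σ(yᵢ − βxᵢ)²/(2·9) − β²/(2·1) + const.
Setting the derivative to zero: Σxᵢ(yᵢ − βxᵢ)/9 − β/1 = 0, so β = Σxᵢyᵢ / (Σxᵢ² + σ²/τ²).
Σxᵢyᵢ = 2·9 + 2·9 + 4·14 + 4·10 + 4·15 = 192; Σxᵢ² = 56; σ²/τ² = 9.
β̂_MAP = 192 / (56 + 9) = 192/65 ≈ 2.954.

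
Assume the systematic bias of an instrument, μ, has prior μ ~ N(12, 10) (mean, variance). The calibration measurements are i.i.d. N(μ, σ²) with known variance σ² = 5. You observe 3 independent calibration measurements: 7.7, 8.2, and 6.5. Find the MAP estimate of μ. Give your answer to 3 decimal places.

n = 3; x̄ = (7.7 + 8.2 + 6.5)/3 = 22.4/3 = 112/15 ≈ 7.4667.
For a Normal prior and Normal likelihood with known variance, the posterior is Normal; its mode equals its mean, the precision-weighted average.
Prior precision 1/σ₀² = 1/10 = 0.1; data precision n/σ² = 3/5 = 0.6.
μ̂ = (0.1·12 + 0.6·(112/15)) / (0.1 + 0.6) = 5.68/0.7 = 284/35 ≈ 8.114.

μ̂_MAP = 8.114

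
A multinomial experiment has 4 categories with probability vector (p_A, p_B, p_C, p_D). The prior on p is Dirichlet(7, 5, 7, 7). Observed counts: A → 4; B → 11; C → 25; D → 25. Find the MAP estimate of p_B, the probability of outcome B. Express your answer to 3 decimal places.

MAP estimate of p_B = 0.172

The posterior is Dirichlet(αᵢ + nᵢ) = Dirichlet(11, 16, 32, 32).
For a Dirichlet(a₁,…,a_K) with all aᵢ > 1, the mode has j-th component (aⱼ − 1)/(Σaᵢ − K).
Here Σaᵢ = 91 and K = 4, so p_B = (16 − 1)/(91 − 4) = 15/87 ≈ 0.172.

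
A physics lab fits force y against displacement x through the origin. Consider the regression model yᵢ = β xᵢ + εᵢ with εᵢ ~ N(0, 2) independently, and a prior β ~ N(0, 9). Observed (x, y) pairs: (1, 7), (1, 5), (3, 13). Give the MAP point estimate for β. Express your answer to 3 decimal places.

β̂_MAP = 4.545

log p(β | y) = −Σ(yᵢ − βxᵢ)²/(2·2) − β²/(2·9) + const.
Setting the derivative to zero: Σxᵢ(yᵢ − βxᵢ)/2 − β/9 = 0, so β = Σxᵢyᵢ / (Σxᵢ² + σ²/τ²).
Σxᵢyᵢ = 1·7 + 1·5 + 3·13 = 51; Σxᵢ² = 11; σ²/τ² = 2/9.
β̂_MAP = 51 / (11 + 2/9) = 51/(101/9) = 459/101 ≈ 4.545.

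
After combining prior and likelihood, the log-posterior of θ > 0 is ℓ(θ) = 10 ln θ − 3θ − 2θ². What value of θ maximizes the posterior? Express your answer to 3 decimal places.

ℓ'(θ) = 10/θ − 3 − 4θ. Setting this to zero and multiplying by θ: 4θ² + 3θ − 10 = 0.
θ = (−3 + √(3² + 4·4·10)) / (2·4) = (−3 + √169) / 8 = (−3 + 13)/8 = 5/4.
ℓ''(θ) = −10/θ² − 4 < 0, confirming a maximum.

θ̂_MAP = 1.250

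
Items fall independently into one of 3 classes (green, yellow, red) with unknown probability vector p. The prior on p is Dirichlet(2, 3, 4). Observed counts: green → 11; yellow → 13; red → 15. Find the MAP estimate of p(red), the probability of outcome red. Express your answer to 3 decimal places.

MAP estimate of p(red) = 0.400

The posterior is Dirichlet(αᵢ + nᵢ) = Dirichlet(13, 16, 19).
For a Dirichlet(a₁,…,a_K) with all aᵢ > 1, the mode has j-th component (aⱼ − 1)/(Σaᵢ − K).
Here Σaᵢ = 48 and K = 3, so p(red) = (19 − 1)/(48 − 3) = 18/45 ≈ 0.400.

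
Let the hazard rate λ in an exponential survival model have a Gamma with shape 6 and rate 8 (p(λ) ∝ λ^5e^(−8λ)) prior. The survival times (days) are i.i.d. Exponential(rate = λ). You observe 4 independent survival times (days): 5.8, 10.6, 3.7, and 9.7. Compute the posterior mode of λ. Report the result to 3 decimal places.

λ̂_MAP = 0.238

The Exponential(rate=λ) likelihood is ∝ λ^n e^(−λΣtᵢ). Here n = 4 and Σtᵢ = 5.8 + 10.6 + 3.7 + 9.7 = 29.8.
Posterior ∝ λ^5e^(−8λ) · λ^4e^(−29.8λ) = λ^9e^(−37.8λ), i.e. Gamma(10, 37.8).
Mode = (a−1)/b = 9/37.8 ≈ 0.238.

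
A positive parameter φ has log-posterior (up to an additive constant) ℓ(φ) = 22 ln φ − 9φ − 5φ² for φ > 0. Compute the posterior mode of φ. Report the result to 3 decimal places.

ℓ'(φ) = 22/φ − 9 − 10φ. Setting this to zero and multiplying by φ: 10φ² + 9φ − 22 = 0.
φ = (−9 + √(9² + 4·10·22)) / (2·10) = (−9 + √961) / 20 = (−9 + 31)/20 = 11/10.
ℓ''(φ) = −22/φ² − 10 < 0, confirming a maximum.

φ̂_MAP = 1.100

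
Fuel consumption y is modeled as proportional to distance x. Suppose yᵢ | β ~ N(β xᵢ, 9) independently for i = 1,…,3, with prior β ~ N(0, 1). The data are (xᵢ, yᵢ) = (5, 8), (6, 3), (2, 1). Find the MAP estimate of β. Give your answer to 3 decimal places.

log p(β | y) = −Σ(yᵢ − βxᵢ)²/(2·9) − β²/(2·1) + const.
Setting the derivative to zero: Σxᵢ(yᵢ − βxᵢ)/9 − β/1 = 0, so β = Σxᵢyᵢ / (Σxᵢ² + σ²/τ²).
Σxᵢyᵢ = 5·8 + 6·3 + 2·1 = 60; Σxᵢ² = 65; σ²/τ² = 9.
β̂_MAP = 60 / (65 + 9) = 60/74 ≈ 0.811.

β̂_MAP = 0.811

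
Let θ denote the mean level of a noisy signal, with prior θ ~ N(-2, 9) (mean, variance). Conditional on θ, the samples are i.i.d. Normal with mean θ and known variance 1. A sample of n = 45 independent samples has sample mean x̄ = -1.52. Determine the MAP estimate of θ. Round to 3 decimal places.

n = 45, x̄ = -1.52.
For a Normal prior and Normal likelihood with known variance, the posterior is Normal; its mode equals its mean, the precision-weighted average.
Prior precision 1/σ₀² = 1/9; data precision n/σ² = 45/1 = 45.
θ̂ = ((1/9)·(-2) + 45·(-1.52)) / (1/9 + 45) = (-3088/45)/(406/9) = -1544/1015 ≈ -1.521.

θ̂_MAP = -1.521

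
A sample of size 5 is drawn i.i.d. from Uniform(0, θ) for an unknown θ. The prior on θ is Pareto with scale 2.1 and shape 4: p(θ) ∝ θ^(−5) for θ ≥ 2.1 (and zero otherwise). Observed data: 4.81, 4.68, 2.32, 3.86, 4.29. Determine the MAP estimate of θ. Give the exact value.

θ̂_MAP = 4.81

The Uniform(0, θ) likelihood is θ^(−n) for θ ≥ max(xᵢ), zero otherwise. Here max(xᵢ) = 4.81.
Posterior ∝ θ^(−5) · θ^(−5) = θ^(−10) on θ ≥ max(2.1, 4.81) = 4.81.
This density is strictly decreasing in θ, so the posterior mode lies at the lower boundary of the support.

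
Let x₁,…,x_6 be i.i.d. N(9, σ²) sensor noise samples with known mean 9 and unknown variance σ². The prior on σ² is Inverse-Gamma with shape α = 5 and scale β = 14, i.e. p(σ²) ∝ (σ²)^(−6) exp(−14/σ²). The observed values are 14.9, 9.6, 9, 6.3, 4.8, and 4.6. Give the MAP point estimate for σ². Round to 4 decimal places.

Sum of squared deviations about the known mean: SS = (14.9−9)² + (9.6−9)² + (9−9)² + (6.3−9)² + (4.8−9)² + (4.6−9)² = 79.46.
The Normal likelihood contributes (σ²)^(−n/2) exp(−SS/(2σ²)), so the posterior is Inverse-Gamma(α + n/2, β + SS/2) = Inverse-Gamma(8, 53.73).
The mode of Inverse-Gamma(a, b) is b/(a+1) = 53.73/9 ≈ 5.9700.

σ̂²_MAP = 5.9700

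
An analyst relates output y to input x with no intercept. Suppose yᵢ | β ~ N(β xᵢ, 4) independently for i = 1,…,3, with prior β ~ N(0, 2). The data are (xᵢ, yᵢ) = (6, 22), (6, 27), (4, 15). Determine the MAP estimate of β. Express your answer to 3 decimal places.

β̂_MAP = 3.933

log p(β | y) = −Σ(yᵢ − βxᵢ)²/(2·4) − β²/(2·2) + const.
Setting the derivative to zero: Σxᵢ(yᵢ − βxᵢ)/4 − β/2 = 0, so β = Σxᵢyᵢ / (Σxᵢ² + σ²/τ²).
Σxᵢyᵢ = 6·22 + 6·27 + 4·15 = 354; Σxᵢ² = 88; σ²/τ² = 2.
β̂_MAP = 354 / (88 + 2) = 354/90 ≈ 3.933.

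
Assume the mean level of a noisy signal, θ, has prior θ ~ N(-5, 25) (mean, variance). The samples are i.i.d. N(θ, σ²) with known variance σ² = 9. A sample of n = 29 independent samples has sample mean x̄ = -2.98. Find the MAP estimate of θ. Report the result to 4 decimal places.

n = 29, x̄ = -2.98.
For a Normal prior and Normal likelihood with known variance, the posterior is Normal; its mode equals its mean, the precision-weighted average.
Prior precision 1/σ₀² = 1/25 = 0.04; data precision n/σ² = 29/9.
θ̂ = (0.04·(-5) + (29/9)·(-2.98)) / (0.04 + 29/9) = (-4411/450)/(734/225) = -4411/1468 ≈ -3.0048.

θ̂_MAP = -3.0048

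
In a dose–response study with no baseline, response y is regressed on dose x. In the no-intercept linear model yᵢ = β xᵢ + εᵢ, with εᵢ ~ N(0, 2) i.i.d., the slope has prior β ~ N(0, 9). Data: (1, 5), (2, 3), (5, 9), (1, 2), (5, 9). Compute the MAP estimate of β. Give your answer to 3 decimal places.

β̂_MAP = 1.832

log p(β | y) = −Σ(yᵢ − βxᵢ)²/(2·2) − β²/(2·9) + const.
Setting the derivative to zero: Σxᵢ(yᵢ − βxᵢ)/2 − β/9 = 0, so β = Σxᵢyᵢ / (Σxᵢ² + σ²/τ²).
Σxᵢyᵢ = 1·5 + 2·3 + 5·9 + 1·2 + 5·9 = 103; Σxᵢ² = 56; σ²/τ² = 2/9.
β̂_MAP = 103 / (56 + 2/9) = 103/(506/9) = 927/506 ≈ 1.832.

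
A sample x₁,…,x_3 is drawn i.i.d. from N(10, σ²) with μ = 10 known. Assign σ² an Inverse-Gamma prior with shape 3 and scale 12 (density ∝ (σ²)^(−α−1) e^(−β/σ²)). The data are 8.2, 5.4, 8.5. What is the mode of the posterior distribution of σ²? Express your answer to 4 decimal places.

σ̂²_MAP = 4.6045

Sum of squared deviations about the known mean: SS = (8.2−10)² + (5.4−10)² + (8.5−10)² = 26.65.
The Normal likelihood contributes (σ²)^(−n/2) exp(−SS/(2σ²)), so the posterior is Inverse-Gamma(α + n/2, β + SS/2) = Inverse-Gamma(4.5, 25.325).
The mode of Inverse-Gamma(a, b) is b/(a+1) = 25.325/5.5 ≈ 4.6045.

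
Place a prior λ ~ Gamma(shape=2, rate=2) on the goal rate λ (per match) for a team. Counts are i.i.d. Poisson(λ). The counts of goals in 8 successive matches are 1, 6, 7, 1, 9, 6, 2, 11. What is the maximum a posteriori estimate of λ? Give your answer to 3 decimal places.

λ̂_MAP = 4.400

Σxᵢ = 1+6+7+1+9+6+2+11 = 43, with n = 8.
Posterior ∝ λe^(−2λ) · λ^43e^(−8λ) = λ^44e^(−10λ), i.e. Gamma(shape=45, rate=10).
The mode of a Gamma(a, b) with a ≥ 1 (shape–rate) is (a−1)/b = 44/10 ≈ 4.400.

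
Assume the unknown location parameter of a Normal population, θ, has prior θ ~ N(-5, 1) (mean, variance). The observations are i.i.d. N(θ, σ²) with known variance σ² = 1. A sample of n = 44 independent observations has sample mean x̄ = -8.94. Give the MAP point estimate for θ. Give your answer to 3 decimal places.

θ̂_MAP = -8.852

n = 44, x̄ = -8.94.
For a Normal prior and Normal likelihood with known variance, the posterior is Normal; its mode equals its mean, the precision-weighted average.
Prior precision 1/σ₀² = 1/1 = 1; data precision n/σ² = 44/1 = 44.
θ̂ = (1·(-5) + 44·(-8.94)) / (1 + 44) = (-398.36)/45 = -9959/1125 ≈ -8.852.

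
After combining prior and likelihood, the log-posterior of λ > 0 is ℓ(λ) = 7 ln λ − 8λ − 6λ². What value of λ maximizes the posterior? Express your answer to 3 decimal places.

ℓ'(λ) = 7/λ − 8 − 12λ. Setting this to zero and multiplying by λ: 12λ² + 8λ − 7 = 0.
λ = (−8 + √(8² + 4·12·7)) / (2·12) = (−8 + √400) / 24 = (−8 + 20)/24 = 1/2.
ℓ''(λ) = −7/λ² − 12 < 0, confirming a maximum.

λ̂_MAP = 0.500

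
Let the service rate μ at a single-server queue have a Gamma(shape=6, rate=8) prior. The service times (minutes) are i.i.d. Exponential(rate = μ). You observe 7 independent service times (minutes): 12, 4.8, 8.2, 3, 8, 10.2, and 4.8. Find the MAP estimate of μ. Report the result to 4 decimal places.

μ̂_MAP = 0.2034

The Exponential(rate=μ) likelihood is ∝ μ^n e^(−μΣtᵢ). Here n = 7 and Σtᵢ = 12 + 4.8 + 8.2 + 3 + 8 + 10.2 + 4.8 = 51.
Posterior ∝ μ^5e^(−8μ) · μ^7e^(−51μ) = μ^12e^(−59μ), i.e. Gamma(13, 59).
Mode = (a−1)/b = 12/59 ≈ 0.2034.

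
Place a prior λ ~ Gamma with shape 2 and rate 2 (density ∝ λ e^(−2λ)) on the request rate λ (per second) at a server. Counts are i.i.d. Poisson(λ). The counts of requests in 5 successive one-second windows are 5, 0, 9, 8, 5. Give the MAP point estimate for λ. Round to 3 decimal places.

Σxᵢ = 5+0+9+8+5 = 27, with n = 5.
Posterior ∝ λe^(−2λ) · λ^27e^(−5λ) = λ^28e^(−7λ), i.e. Gamma(shape=29, rate=7).
The mode of a Gamma(a, b) with a ≥ 1 (shape–rate) is (a−1)/b = 28/7 ≈ 4.000.

λ̂_MAP = 4.000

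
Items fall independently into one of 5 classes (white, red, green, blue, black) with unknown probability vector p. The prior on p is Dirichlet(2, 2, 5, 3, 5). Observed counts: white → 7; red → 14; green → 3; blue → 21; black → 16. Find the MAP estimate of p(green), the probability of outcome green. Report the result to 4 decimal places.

The posterior is Dirichlet(αᵢ + nᵢ) = Dirichlet(9, 16, 8, 24, 21).
For a Dirichlet(a₁,…,a_K) with all aᵢ > 1, the mode has j-th component (aⱼ − 1)/(Σaᵢ − K).
Here Σaᵢ = 78 and K = 5, so p(green) = (8 − 1)/(78 − 5) = 7/73 ≈ 0.0959.

MAP estimate of p(green) = 0.0959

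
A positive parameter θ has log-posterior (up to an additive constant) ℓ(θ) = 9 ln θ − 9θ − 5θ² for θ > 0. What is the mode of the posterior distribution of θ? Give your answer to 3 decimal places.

θ̂_MAP = 0.600

ℓ'(θ) = 9/θ − 9 − 10θ. Setting this to zero and multiplying by θ: 10θ² + 9θ − 9 = 0.
θ = (−9 + √(9² + 4·10·9)) / (2·10) = (−9 + √441) / 20 = (−9 + 21)/20 = 3/5.
ℓ''(θ) = −9/θ² − 10 < 0, confirming a maximum.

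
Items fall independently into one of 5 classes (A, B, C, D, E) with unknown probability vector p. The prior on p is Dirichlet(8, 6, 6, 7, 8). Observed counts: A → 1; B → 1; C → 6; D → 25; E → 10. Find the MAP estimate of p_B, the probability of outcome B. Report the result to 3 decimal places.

The posterior is Dirichlet(αᵢ + nᵢ) = Dirichlet(9, 7, 12, 32, 18).
For a Dirichlet(a₁,…,a_K) with all aᵢ > 1, the mode has j-th component (aⱼ − 1)/(Σaᵢ − K).
Here Σaᵢ = 78 and K = 5, so p_B = (7 − 1)/(78 − 5) = 6/73 ≈ 0.082.

MAP estimate of p_B = 0.082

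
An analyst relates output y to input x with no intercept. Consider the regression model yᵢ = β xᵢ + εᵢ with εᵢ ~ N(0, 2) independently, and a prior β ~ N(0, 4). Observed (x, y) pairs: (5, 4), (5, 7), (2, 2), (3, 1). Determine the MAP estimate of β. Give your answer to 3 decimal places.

β̂_MAP = 0.976

log p(β | y) = −Σ(yᵢ − βxᵢ)²/(2·2) − β²/(2·4) + const.
Setting the derivative to zero: Σxᵢ(yᵢ − βxᵢ)/2 − β/4 = 0, so β = Σxᵢyᵢ / (Σxᵢ² + σ²/τ²).
Σxᵢyᵢ = 5·4 + 5·7 + 2·2 + 3·1 = 62; Σxᵢ² = 63; σ²/τ² = 0.5.
β̂_MAP = 62 / (63 + 0.5) = 62/63.5 ≈ 0.976.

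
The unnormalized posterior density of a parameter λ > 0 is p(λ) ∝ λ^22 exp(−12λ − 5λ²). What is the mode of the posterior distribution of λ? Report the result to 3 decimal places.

λ̂_MAP = 1.000

ℓ'(λ) = 22/λ − 12 − 10λ. Setting this to zero and multiplying by λ: 10λ² + 12λ − 22 = 0.
λ = (−12 + √(12² + 4·10·22)) / (2·10) = (−12 + √1024) / 20 = (−12 + 32)/20 = 1.
ℓ''(λ) = −22/λ² − 10 < 0, confirming a maximum.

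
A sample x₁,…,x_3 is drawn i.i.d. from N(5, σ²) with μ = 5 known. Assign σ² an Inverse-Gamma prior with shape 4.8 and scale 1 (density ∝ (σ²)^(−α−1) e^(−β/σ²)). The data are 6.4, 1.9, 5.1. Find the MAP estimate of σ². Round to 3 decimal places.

σ̂²_MAP = 0.930

Sum of squared deviations about the known mean: SS = (6.4−5)² + (1.9−5)² + (5.1−5)² = 11.58.
The Normal likelihood contributes (σ²)^(−n/2) exp(−SS/(2σ²)), so the posterior is Inverse-Gamma(α + n/2, β + SS/2) = Inverse-Gamma(6.3, 6.79).
The mode of Inverse-Gamma(a, b) is b/(a+1) = 6.79/7.3 ≈ 0.930.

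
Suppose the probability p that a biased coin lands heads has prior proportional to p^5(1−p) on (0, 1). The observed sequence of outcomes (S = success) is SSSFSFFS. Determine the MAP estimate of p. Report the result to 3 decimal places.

The prior density ∝ p^5(1−p)^1 is the kernel of Beta(6, 2).
Data: 5 successes in 8 trials (from the sequence). The binomial likelihood contributes p^5(1−p)^3, so the posterior is Beta(6+5, 2+3) = Beta(11, 5).
For Beta(a, b) with a, b > 1 the mode is (a−1)/(a+b−2) = 10/14 ≈ 0.714.

p̂_MAP = 0.714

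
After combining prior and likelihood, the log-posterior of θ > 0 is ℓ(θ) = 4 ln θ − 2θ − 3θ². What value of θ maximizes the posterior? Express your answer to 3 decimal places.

ℓ'(θ) = 4/θ − 2 − 6θ. Setting this to zero and multiplying by θ: 6θ² + 2θ − 4 = 0.
θ = (−2 + √(2² + 4·6·4)) / (2·6) = (−2 + √100) / 12 = (−2 + 10)/12 = 2/3.
ℓ''(θ) = −4/θ² − 6 < 0, confirming a maximum.

θ̂_MAP = 0.667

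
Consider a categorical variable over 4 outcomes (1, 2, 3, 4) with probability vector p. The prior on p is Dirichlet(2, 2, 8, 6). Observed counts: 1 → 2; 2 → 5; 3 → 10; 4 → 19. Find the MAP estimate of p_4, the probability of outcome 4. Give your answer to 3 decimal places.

MAP estimate: 0.480

The posterior is Dirichlet(αᵢ + nᵢ) = Dirichlet(4, 7, 18, 25).
For a Dirichlet(a₁,…,a_K) with all aᵢ > 1, the mode has j-th component (aⱼ − 1)/(Σaᵢ − K).
Here Σaᵢ = 54 and K = 4, so p_4 = (25 − 1)/(54 − 4) = 24/50 ≈ 0.480.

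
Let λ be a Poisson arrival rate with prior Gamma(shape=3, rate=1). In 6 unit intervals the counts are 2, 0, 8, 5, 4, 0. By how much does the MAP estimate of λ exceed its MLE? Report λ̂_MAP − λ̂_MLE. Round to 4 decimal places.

MAP − MLE = -0.1667

Σxᵢ = 19. Posterior is Gamma(22, 7); MAP = (22−1)/7 = 21/7 ≈ 3.00000.
MLE = x̄ = 19/6 ≈ 3.16667.
Difference = 21/7 − 19/6 = -1/6 ≈ -0.1667.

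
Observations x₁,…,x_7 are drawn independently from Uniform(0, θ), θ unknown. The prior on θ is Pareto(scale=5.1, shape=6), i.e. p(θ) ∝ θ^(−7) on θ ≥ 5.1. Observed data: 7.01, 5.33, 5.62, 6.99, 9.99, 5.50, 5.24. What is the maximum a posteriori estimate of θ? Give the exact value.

θ̂_MAP = 9.99

The Uniform(0, θ) likelihood is θ^(−n) for θ ≥ max(xᵢ), zero otherwise. Here max(xᵢ) = 9.99.
Posterior ∝ θ^(−7) · θ^(−7) = θ^(−14) on θ ≥ max(5.1, 9.99) = 9.99.
This density is strictly decreasing in θ, so the posterior mode lies at the lower boundary of the support.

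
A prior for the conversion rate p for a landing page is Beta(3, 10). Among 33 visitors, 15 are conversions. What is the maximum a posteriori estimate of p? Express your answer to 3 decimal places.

Prior: Beta(3, 10).
Data: 15 successes in 33 trials. The binomial likelihood contributes p^15(1−p)^18, so the posterior is Beta(3+15, 10+18) = Beta(18, 28).
For Beta(a, b) with a, b > 1 the mode is (a−1)/(a+b−2) = 17/44 ≈ 0.386.

p̂_MAP = 0.386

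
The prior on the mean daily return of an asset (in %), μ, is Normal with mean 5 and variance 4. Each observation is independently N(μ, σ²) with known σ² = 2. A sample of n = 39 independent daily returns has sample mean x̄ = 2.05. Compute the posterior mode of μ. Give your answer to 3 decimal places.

n = 39, x̄ = 2.05.
For a Normal prior and Normal likelihood with known variance, the posterior is Normal; its mode equals its mean, the precision-weighted average.
Prior precision 1/σ₀² = 1/4 = 0.25; data precision n/σ² = 39/2 = 19.5.
μ̂ = (0.25·5 + 19.5·2.05) / (0.25 + 19.5) = 41.225/19.75 = 1649/790 ≈ 2.087.

μ̂_MAP = 2.087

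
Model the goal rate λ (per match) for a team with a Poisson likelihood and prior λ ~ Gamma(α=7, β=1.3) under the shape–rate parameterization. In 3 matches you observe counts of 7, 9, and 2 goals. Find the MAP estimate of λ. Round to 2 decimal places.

Σxᵢ = 7+9+2 = 18, with n = 3.
Posterior ∝ λ^6e^(−1.3λ) · λ^18e^(−3λ) = λ^24e^(−4.3λ), i.e. Gamma(shape=25, rate=4.3).
The mode of a Gamma(a, b) with a ≥ 1 (shape–rate) is (a−1)/b = 24/4.3 ≈ 5.58.

λ̂_MAP = 5.58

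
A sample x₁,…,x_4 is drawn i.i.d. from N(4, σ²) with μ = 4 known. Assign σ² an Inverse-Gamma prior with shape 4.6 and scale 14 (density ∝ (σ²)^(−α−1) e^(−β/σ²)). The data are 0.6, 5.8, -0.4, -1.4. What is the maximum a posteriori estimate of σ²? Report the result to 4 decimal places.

σ̂²_MAP = 6.0079

Sum of squared deviations about the known mean: SS = (0.6−4)² + (5.8−4)² + (-0.4−4)² + (-1.4−4)² = 63.32.
The Normal likelihood contributes (σ²)^(−n/2) exp(−SS/(2σ²)), so the posterior is Inverse-Gamma(α + n/2, β + SS/2) = Inverse-Gamma(6.6, 45.66).
The mode of Inverse-Gamma(a, b) is b/(a+1) = 45.66/7.6 ≈ 6.0079.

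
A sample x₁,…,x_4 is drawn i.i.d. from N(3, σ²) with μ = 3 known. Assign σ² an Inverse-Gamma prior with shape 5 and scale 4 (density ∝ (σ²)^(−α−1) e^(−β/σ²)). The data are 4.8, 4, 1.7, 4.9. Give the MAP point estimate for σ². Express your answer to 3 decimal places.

Sum of squared deviations about the known mean: SS = (4.8−3)² + (4−3)² + (1.7−3)² + (4.9−3)² = 9.54.
The Normal likelihood contributes (σ²)^(−n/2) exp(−SS/(2σ²)), so the posterior is Inverse-Gamma(α + n/2, β + SS/2) = Inverse-Gamma(7, 8.77).
The mode of Inverse-Gamma(a, b) is b/(a+1) = 8.77/8 ≈ 1.096.

σ̂²_MAP = 1.096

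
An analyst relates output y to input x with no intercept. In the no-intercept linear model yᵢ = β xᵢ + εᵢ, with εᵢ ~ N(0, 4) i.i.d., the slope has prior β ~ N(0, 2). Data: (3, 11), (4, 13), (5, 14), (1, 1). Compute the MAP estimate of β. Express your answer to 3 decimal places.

β̂_MAP = 2.943

log p(β | y) = −Σ(yᵢ − βxᵢ)²/(2·4) − β²/(2·2) + const.
Setting the derivative to zero: Σxᵢ(yᵢ − βxᵢ)/4 − β/2 = 0, so β = Σxᵢyᵢ / (Σxᵢ² + σ²/τ²).
Σxᵢyᵢ = 3·11 + 4·13 + 5·14 + 1·1 = 156; Σxᵢ² = 51; σ²/τ² = 2.
β̂_MAP = 156 / (51 + 2) = 156/53 ≈ 2.943.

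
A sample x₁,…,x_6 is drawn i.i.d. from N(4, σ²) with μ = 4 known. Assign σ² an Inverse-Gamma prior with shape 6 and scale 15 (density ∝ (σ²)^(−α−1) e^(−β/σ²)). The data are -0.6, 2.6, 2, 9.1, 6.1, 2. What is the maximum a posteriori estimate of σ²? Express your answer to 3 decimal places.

Sum of squared deviations about the known mean: SS = (-0.6−4)² + (2.6−4)² + (2−4)² + (9.1−4)² + (6.1−4)² + (2−4)² = 61.54.
The Normal likelihood contributes (σ²)^(−n/2) exp(−SS/(2σ²)), so the posterior is Inverse-Gamma(α + n/2, β + SS/2) = Inverse-Gamma(9, 45.77).
The mode of Inverse-Gamma(a, b) is b/(a+1) = 45.77/10 ≈ 4.577.

σ̂²_MAP = 4.577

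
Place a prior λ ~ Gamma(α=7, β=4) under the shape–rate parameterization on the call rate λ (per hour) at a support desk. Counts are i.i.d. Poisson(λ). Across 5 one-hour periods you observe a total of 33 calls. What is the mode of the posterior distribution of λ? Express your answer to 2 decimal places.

Σxᵢ = 33, n = 5.
Posterior ∝ λ^6e^(−4λ) · λ^33e^(−5λ) = λ^39e^(−9λ), i.e. Gamma(shape=40, rate=9).
The mode of a Gamma(a, b) with a ≥ 1 (shape–rate) is (a−1)/b = 39/9 ≈ 4.33.

λ̂_MAP = 4.33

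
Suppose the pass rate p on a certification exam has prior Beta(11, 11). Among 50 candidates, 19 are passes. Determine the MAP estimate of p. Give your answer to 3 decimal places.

Prior: Beta(11, 11).
Data: 19 successes in 50 trials. The binomial likelihood contributes p^19(1−p)^31, so the posterior is Beta(11+19, 11+31) = Beta(30, 42).
For Beta(a, b) with a, b > 1 the mode is (a−1)/(a+b−2) = 29/70 ≈ 0.414.

p̂_MAP = 0.414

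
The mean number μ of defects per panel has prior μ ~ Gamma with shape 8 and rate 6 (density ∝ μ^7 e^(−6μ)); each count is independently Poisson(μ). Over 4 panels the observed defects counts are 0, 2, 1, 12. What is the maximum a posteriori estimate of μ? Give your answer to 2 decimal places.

μ̂_MAP = 2.20

Σxᵢ = 0+2+1+12 = 15, with n = 4.
Posterior ∝ μ^7e^(−6μ) · μ^15e^(−4μ) = μ^22e^(−10μ), i.e. Gamma(shape=23, rate=10).
The mode of a Gamma(a, b) with a ≥ 1 (shape–rate) is (a−1)/b = 22/10 ≈ 2.20.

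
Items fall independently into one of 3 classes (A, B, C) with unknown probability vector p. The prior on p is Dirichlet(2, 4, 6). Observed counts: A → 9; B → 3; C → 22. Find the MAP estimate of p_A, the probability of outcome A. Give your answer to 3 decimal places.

The posterior is Dirichlet(αᵢ + nᵢ) = Dirichlet(11, 7, 28).
For a Dirichlet(a₁,…,a_K) with all aᵢ > 1, the mode has j-th component (aⱼ − 1)/(Σaᵢ − K).
Here Σaᵢ = 46 and K = 3, so p_A = (11 − 1)/(46 − 3) = 10/43 ≈ 0.233.

MAP estimate of p_A = 0.233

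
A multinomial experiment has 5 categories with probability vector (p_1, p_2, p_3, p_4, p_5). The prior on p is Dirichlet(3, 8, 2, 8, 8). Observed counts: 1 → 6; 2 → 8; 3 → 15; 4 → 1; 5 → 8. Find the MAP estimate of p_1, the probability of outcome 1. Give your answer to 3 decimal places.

MAP estimate: 0.129

The posterior is Dirichlet(αᵢ + nᵢ) = Dirichlet(9, 16, 17, 9, 16).
For a Dirichlet(a₁,…,a_K) with all aᵢ > 1, the mode has j-th component (aⱼ − 1)/(Σaᵢ − K).
Here Σaᵢ = 67 and K = 5, so p_1 = (9 − 1)/(67 − 5) = 8/62 ≈ 0.129.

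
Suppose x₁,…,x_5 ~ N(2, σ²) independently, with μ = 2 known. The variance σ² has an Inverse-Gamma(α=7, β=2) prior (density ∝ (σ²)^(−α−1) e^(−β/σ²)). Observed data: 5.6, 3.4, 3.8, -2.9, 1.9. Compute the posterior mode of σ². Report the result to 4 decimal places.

Sum of squared deviations about the known mean: SS = (5.6−2)² + (3.4−2)² + (3.8−2)² + (-2.9−2)² + (1.9−2)² = 42.18.
The Normal likelihood contributes (σ²)^(−n/2) exp(−SS/(2σ²)), so the posterior is Inverse-Gamma(α + n/2, β + SS/2) = Inverse-Gamma(9.5, 23.09).
The mode of Inverse-Gamma(a, b) is b/(a+1) = 23.09/10.5 ≈ 2.1990.

σ̂²_MAP = 2.1990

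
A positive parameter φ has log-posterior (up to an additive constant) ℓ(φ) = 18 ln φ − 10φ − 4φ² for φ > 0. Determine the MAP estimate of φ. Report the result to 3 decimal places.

ℓ'(φ) = 18/φ − 10 − 8φ. Setting this to zero and multiplying by φ: 8φ² + 10φ − 18 = 0.
φ = (−10 + √(10² + 4·8·18)) / (2·8) = (−10 + √676) / 16 = (−10 + 26)/16 = 1.
ℓ''(φ) = −18/φ² − 8 < 0, confirming a maximum.

φ̂_MAP = 1.000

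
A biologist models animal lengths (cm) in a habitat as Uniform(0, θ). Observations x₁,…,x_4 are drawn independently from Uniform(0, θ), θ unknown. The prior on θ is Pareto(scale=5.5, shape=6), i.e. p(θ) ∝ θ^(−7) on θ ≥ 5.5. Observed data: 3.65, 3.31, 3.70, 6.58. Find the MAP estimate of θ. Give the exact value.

The Uniform(0, θ) likelihood is θ^(−n) for θ ≥ max(xᵢ), zero otherwise. Here max(xᵢ) = 6.58.
Posterior ∝ θ^(−7) · θ^(−4) = θ^(−11) on θ ≥ max(5.5, 6.58) = 6.58.
This density is strictly decreasing in θ, so the posterior mode lies at the lower boundary of the support.

θ̂_MAP = 6.58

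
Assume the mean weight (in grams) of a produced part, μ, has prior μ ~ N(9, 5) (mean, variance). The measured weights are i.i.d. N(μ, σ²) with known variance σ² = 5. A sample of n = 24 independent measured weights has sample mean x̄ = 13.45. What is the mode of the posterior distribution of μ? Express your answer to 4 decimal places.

n = 24, x̄ = 13.45.
For a Normal prior and Normal likelihood with known variance, the posterior is Normal; its mode equals its mean, the precision-weighted average.
Prior precision 1/σ₀² = 1/5 = 0.2; data precision n/σ² = 24/5 = 4.8.
μ̂ = (0.2·9 + 4.8·13.45) / (0.2 + 4.8) = 66.36/5 = 13.2720.

μ̂_MAP = 13.2720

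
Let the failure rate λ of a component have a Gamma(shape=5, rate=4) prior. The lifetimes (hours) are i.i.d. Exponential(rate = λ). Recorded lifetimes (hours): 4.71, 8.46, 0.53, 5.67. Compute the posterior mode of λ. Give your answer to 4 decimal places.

λ̂_MAP = 0.3423

The Exponential(rate=λ) likelihood is ∝ λ^n e^(−λΣtᵢ). Here n = 4 and Σtᵢ = 4.71 + 8.46 + 0.53 + 5.67 = 19.37.
Posterior ∝ λ^4e^(−4λ) · λ^4e^(−19.37λ) = λ^8e^(−23.37λ), i.e. Gamma(9, 23.37).
Mode = (a−1)/b = 8/23.37 ≈ 0.3423.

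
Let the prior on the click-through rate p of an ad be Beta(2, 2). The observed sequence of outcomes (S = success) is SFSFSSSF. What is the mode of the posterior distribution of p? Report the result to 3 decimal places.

Prior: Beta(2, 2).
Data: 5 successes in 8 trials (from the sequence). The binomial likelihood contributes p^5(1−p)^3, so the posterior is Beta(2+5, 2+3) = Beta(7, 5).
For Beta(a, b) with a, b > 1 the mode is (a−1)/(a+b−2) = 6/10 ≈ 0.600.

p̂_MAP = 0.600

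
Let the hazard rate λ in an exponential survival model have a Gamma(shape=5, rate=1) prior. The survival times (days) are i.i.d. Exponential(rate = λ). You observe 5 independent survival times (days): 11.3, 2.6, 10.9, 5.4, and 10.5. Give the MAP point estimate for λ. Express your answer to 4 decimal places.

The Exponential(rate=λ) likelihood is ∝ λ^n e^(−λΣtᵢ). Here n = 5 and Σtᵢ = 11.3 + 2.6 + 10.9 + 5.4 + 10.5 = 40.7.
Posterior ∝ λ^4e^(−1λ) · λ^5e^(−40.7λ) = λ^9e^(−41.7λ), i.e. Gamma(10, 41.7).
Mode = (a−1)/b = 9/41.7 ≈ 0.2158.

λ̂_MAP = 0.2158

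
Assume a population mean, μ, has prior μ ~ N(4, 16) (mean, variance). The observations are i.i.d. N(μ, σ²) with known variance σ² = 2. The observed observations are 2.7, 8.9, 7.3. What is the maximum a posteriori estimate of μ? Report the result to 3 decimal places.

μ̂_MAP = 6.208

n = 3; x̄ = (2.7 + 8.9 + 7.3)/3 = 18.9/3 = 6.3.
For a Normal prior and Normal likelihood with known variance, the posterior is Normal; its mode equals its mean, the precision-weighted average.
Prior precision 1/σ₀² = 1/16 = 0.0625; data precision n/σ² = 3/2 = 1.5.
μ̂ = (0.0625·4 + 1.5·6.3) / (0.0625 + 1.5) = 9.7/1.5625 = 6.208.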